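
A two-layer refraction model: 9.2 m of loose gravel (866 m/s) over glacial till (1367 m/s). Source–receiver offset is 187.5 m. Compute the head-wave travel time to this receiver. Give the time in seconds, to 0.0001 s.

t = x/V₂ + 2h·√(V₂²−V₁²)/(V₁V₂).
√(V₂²−V₁²) = √(1367²−866²) = 1057.7 m/s; delay term = 2·9.2·1057.7/(866·1367) = 0.01644 s.
t = 187.5/1367 + 0.01644 = 0.15360 s.

0.1536 s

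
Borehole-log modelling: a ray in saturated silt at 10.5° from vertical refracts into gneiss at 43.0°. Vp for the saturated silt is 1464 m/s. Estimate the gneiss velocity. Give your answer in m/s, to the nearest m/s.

5479 m/s

Snell's law: sin 10.5°/V₁ = sin 43.0°/V₂.
V₂ = V₁·sin 43.0°/sin 10.5° = 1464 × 3.7424 = 5478.87 m/s.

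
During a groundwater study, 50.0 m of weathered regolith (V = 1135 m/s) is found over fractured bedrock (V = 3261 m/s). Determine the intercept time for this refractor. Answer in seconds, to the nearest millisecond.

tᵢ = 2h·√(V₂²−V₁²)/(V₁V₂).
√(V₂²−V₁²) = √(3261²−1135²) = 3057.1 m/s.
tᵢ = 2·50.0·3057.1/(1135·3261) = 0.08260 s.

0.083 s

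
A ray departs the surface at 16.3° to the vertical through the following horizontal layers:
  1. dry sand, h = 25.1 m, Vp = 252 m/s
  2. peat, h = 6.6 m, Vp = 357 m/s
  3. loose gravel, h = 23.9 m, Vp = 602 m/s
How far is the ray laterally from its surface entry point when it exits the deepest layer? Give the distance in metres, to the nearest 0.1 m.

31.8 m

p = sin θ₁/V₁ = sin 16.3°/252 = 1.1138e-03 s/m is conserved through the stack.
Layer 1: θ = 16.30°; offset = 25.1·tan 16.30° = 7.340 m.
Layer 2: sin θ = p·357 = 0.3976 → θ = 23.43°; offset = 6.6·tan 23.43° = 2.860 m.
Layer 3: sin θ = p·602 = 0.6705 → θ = 42.10°; offset = 23.9·tan 42.10° = 21.599 m.
Summing the layer offsets gives 31.798 m.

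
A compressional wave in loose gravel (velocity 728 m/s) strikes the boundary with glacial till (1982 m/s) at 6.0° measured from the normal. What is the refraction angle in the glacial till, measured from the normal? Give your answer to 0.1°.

Snell's law: sin θ₂ = (V₂/V₁)·sin θ₁ = (1982/728)·sin 6.0° = 0.2846.
θ₂ = sin⁻¹(0.2846) = 16.53° (from vertical).

16.5°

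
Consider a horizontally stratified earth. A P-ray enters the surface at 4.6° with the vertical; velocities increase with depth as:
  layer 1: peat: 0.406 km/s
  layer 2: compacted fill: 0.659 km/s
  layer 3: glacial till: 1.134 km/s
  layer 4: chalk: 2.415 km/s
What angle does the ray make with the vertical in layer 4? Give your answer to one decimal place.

28.5°

Ray parameter p = sin 4.6° / 0.406 = 1.9753e-01 s/km.
sin θ_4 = p·V_4 = 1.9753e-01 × 2.415 = 0.4770.
θ_4 = arcsin 0.4770 = 28.49°.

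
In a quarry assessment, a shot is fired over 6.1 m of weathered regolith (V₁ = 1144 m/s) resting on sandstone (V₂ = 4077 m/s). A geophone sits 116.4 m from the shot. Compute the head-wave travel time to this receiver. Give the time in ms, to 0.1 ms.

t = x/V₂ + 2h·√(V₂²−V₁²)/(V₁V₂).
√(V₂²−V₁²) = √(4077²−1144²) = 3913.2 m/s; delay term = 2·6.1·3913.2/(1144·4077) = 0.01024 s.
t = 116.4/4077 + 0.01024 = 0.03879 s.

38.8 ms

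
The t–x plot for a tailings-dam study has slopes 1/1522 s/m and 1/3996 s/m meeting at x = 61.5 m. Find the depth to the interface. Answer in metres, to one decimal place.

h = (x_cross/2)·√((V₂−V₁)/(V₂+V₁)).
(V₂−V₁)/(V₂+V₁) = (3996−1522)/(3996+1522) = 0.4484; √ = 0.6696.
h = (61.5/2)·0.6696 = 20.59 m.

20.6 m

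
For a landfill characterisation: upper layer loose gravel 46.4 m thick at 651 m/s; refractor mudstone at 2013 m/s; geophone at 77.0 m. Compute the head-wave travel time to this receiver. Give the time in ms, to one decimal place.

θ_c = arcsin(V₁/V₂) = arcsin(651/2013) = 18.87°, cos θ_c = 0.9463.
Intercept time tᵢ = 2h cos θ_c / V₁ = 2·46.4·0.9463/651 = 0.13489 s.
t = x/V₂ + tᵢ = 77.0/2013 + 0.13489 = 0.17314 s.

173.1 ms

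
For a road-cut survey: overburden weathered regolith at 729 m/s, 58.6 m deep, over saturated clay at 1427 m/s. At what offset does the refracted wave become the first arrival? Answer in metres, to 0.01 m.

x_cross = 2h·√((V₂+V₁)/(V₂−V₁)).
(V₂+V₁)/(V₂−V₁) = (1427+729)/(1427−729) = 3.0888; √ = 1.7575.
x_cross = 2·58.6·1.7575 = 205.98 m.

205.98 m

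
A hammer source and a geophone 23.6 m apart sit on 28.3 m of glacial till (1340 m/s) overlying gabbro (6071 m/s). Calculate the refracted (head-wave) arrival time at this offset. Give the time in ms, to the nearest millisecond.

45 ms

θ_c = arcsin(V₁/V₂) = arcsin(1340/6071) = 12.75°, cos θ_c = 0.9753.
Intercept time tᵢ = 2h cos θ_c / V₁ = 2·28.3·0.9753/1340 = 0.04120 s.
t = x/V₂ + tᵢ = 23.6/6071 + 0.04120 = 0.04508 s.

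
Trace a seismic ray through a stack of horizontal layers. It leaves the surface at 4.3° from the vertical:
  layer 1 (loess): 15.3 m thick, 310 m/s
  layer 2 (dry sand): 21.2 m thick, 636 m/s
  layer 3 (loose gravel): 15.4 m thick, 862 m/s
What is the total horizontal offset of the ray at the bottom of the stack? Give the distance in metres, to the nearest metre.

8 m

Apply Snell's law at each interface; in layer i the horizontal offset is hᵢ·tan θᵢ.
Layer 1: θ = 4.30°; offset = 15.3·tan 4.30° = 1.150 m.
Layer 2: sin θ = 636·sin 4.3°/310 = 0.1538, θ = 8.85°; offset = 21.2·tan 8.85° = 3.300 m.
Layer 3: sin θ = 862·sin 4.3°/310 = 0.2085, θ = 12.03°; offset = 15.4·tan 12.03° = 3.283 m.
Summing the layer offsets gives 7.734 m.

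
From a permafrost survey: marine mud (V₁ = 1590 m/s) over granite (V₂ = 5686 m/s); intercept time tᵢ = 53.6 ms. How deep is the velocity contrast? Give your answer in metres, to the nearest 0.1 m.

44.4 m

h = tᵢ·V₁·V₂ / (2·√(V₂²−V₁²)).
√(V₂²−V₁²) = √(5686² − 1590²) = 5459.2 m/s.
h = 0.0536 s × 1590 × 5686 / (2 × 5459.2) = 44.38 m.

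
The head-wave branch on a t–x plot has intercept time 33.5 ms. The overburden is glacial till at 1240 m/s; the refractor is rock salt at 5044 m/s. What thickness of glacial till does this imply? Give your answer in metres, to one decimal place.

21.4 m

h = tᵢ·V₁·V₂ / (2·√(V₂²−V₁²)).
√(V₂²−V₁²) = √(5044² − 1240²) = 4889.2 m/s.
h = 0.0335 s × 1240 × 5044 / (2 × 4889.2) = 21.43 m.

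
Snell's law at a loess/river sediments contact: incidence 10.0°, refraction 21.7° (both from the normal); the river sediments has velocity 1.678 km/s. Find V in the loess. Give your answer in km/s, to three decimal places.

0.788 km/s

sin 10.0° = 0.1736; sin 21.7° = 0.3697.
V₁ = V₂·(sin θ₁/sin θ₂) = 1.678·(0.1736/0.3697) = 0.788 km/s.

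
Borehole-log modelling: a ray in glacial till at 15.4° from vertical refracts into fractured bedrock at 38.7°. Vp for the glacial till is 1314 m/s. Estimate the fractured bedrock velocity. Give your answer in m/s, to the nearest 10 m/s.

3090 m/s

Snell's law: sin 15.4°/V₁ = sin 38.7°/V₂.
V₂ = V₁·sin 38.7°/sin 15.4° = 1314 × 2.3545 = 3093.77 m/s.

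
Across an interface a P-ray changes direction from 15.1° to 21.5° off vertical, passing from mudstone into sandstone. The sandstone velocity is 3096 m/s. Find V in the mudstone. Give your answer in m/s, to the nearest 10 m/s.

2200 m/s

Snell's law: sin 15.1°/V₁ = sin 21.5°/V₂.
V₁ = V₂·sin 15.1°/sin 21.5° = 3096 × 0.7108 = 2200.60 m/s.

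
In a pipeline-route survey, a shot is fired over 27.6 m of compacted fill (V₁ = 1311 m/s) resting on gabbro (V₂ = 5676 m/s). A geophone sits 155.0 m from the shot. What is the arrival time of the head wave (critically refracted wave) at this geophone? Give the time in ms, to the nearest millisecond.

68 ms

θ_c = arcsin(V₁/V₂) = arcsin(1311/5676) = 13.35°, cos θ_c = 0.9730.
Intercept time tᵢ = 2h cos θ_c / V₁ = 2·27.6·0.9730/1311 = 0.04097 s.
t = x/V₂ + tᵢ = 155.0/5676 + 0.04097 = 0.06827 s.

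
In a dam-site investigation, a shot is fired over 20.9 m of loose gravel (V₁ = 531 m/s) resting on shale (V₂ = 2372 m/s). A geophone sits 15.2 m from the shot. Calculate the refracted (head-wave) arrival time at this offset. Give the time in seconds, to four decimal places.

0.0831 s

t = x/V₂ + 2h·√(V₂²−V₁²)/(V₁V₂).
√(V₂²−V₁²) = √(2372²−531²) = 2311.8 m/s; delay term = 2·20.9·2311.8/(531·2372) = 0.07672 s.
t = 15.2/2372 + 0.07672 = 0.08313 s.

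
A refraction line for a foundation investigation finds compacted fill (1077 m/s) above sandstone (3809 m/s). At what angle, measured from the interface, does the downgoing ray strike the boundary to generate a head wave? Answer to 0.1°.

73.6°

Critical incidence: sin θ_c = V₁/V₂ = 1077/3809 = 0.2828.
θ_c = arcsin 0.2828 = 16.42°.
Measured from the interface: 90° − 16.42° = 73.58°.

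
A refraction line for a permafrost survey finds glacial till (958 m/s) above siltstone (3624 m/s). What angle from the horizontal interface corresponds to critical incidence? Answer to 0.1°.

At critical incidence the refracted ray runs along the interface (θ₂ = 90°), so sin θ_c = V₁/V₂.
θ_c = arcsin(958/3624) = arcsin 0.2643 = 15.33°.
Measured from the interface: 90° − 15.33° = 74.67°.

74.7°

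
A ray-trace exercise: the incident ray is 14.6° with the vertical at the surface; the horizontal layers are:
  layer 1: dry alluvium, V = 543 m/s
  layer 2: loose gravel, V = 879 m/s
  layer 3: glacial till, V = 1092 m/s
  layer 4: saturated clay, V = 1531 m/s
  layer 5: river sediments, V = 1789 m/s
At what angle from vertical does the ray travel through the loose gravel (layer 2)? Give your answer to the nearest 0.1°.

24.1°

Snell's law across each interface conserves sin θ / V, so sin θ_2 = V_2·sin θ₁/V₁.
sin θ_2 = 879 × sin 14.6° / 543 = 0.4080.
θ_2 = arcsin 0.4080 = 24.08°.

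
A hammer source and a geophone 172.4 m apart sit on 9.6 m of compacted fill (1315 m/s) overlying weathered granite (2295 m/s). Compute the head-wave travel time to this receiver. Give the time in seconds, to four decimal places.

θ_c = arcsin(V₁/V₂) = arcsin(1315/2295) = 34.96°, cos θ_c = 0.8196.
Intercept time tᵢ = 2h cos θ_c / V₁ = 2·9.6·0.8196/1315 = 0.01197 s.
t = x/V₂ + tᵢ = 172.4/2295 + 0.01197 = 0.08709 s.

0.0871 s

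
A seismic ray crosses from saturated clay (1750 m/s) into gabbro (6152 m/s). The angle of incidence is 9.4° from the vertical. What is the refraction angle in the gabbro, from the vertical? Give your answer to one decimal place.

35.0°

sin θ₁/V₁ = sin θ₂/V₂ ⇒ sin θ₂ = 6152·sin 9.4°/1750 = 6152·0.1633/1750 = 0.5742.
θ₂ = sin⁻¹(0.5742) = 35.04° (from vertical).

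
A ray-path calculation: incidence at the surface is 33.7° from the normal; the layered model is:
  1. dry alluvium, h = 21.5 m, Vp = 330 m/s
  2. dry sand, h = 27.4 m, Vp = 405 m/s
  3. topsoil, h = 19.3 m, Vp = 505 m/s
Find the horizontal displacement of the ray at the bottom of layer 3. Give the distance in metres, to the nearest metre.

p = sin θ₁/V₁ = sin 33.7°/330 = 1.6813e-03 s/m is conserved through the stack.
Layer 1: θ = 33.70°; offset = 21.5·tan 33.70° = 14.339 m.
Layer 2: sin θ = p·405 = 0.6809 → θ = 42.92°; offset = 27.4·tan 42.92° = 25.477 m.
Layer 3: sin θ = p·505 = 0.8491 → θ = 58.11°; offset = 19.3·tan 58.11° = 31.021 m.
Total horizontal offset = 70.837 m.

71 m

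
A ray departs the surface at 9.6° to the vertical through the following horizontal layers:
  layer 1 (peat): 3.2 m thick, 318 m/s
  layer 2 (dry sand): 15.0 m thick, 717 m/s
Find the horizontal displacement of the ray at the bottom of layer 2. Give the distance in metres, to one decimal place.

Ray parameter p = sin 9.6° / 318 m/s = 5.2443e-04 s/m.
Layer 1: θ = 9.60°; offset = 3.2·tan 9.60° = 0.541 m.
Layer 2: sin θ = p·717 = 0.3760 → θ = 22.09°; offset = 15.0·tan 22.09° = 6.087 m.
Total horizontal offset = 6.628 m.

6.6 m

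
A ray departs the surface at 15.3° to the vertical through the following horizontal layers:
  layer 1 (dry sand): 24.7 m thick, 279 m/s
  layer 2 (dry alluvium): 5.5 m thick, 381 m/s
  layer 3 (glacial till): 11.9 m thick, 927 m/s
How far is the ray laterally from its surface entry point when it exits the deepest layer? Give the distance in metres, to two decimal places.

30.57 m

Apply Snell's law at each interface; in layer i the horizontal offset is hᵢ·tan θᵢ.
Layer 1: θ = 15.30°; offset = 24.7·tan 15.30° = 6.7572 m.
Layer 2: sin θ = 381·sin 15.3°/279 = 0.3603, θ = 21.12°; offset = 5.5·tan 21.12° = 2.1246 m.
Layer 3: sin θ = 927·sin 15.3°/279 = 0.8767, θ = 61.25°; offset = 11.9·tan 61.25° = 21.6922 m.
Σ offsets = 30.5740 m.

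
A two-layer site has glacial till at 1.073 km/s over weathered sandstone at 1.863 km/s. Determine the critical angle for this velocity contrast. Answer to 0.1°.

35.2°

Critical incidence: sin θ_c = V₁/V₂ = 1.073/1.863 = 0.5760.
θ_c = arcsin 0.5760 = 35.17°.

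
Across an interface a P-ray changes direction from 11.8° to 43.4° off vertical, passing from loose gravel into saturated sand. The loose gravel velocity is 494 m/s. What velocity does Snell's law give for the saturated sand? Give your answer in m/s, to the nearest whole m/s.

Snell's law: sin 11.8°/V₁ = sin 43.4°/V₂.
V₂ = V₁·sin 43.4°/sin 11.8° = 494 × 3.3599 = 1659.79 m/s.

1660 m/s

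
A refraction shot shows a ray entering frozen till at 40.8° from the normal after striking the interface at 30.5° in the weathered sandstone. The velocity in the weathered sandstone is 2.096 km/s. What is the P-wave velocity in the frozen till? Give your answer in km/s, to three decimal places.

Snell's law: sin 30.5°/V₁ = sin 40.8°/V₂.
V₂ = V₁·sin 40.8°/sin 30.5° = 2.096 × 1.2874 = 2.698 km/s.

2.698 km/s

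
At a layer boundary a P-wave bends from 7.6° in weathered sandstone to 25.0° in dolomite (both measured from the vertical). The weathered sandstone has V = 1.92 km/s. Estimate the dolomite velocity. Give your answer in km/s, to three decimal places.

6.135 km/s

Snell's law: sin 7.6°/V₁ = sin 25.0°/V₂.
V₂ = V₁·sin 25.0°/sin 7.6° = 1.92 × 3.1954 = 6.135 km/s.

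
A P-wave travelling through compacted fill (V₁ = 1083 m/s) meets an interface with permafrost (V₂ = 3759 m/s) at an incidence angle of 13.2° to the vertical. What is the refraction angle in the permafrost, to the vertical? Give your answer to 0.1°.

Snell's law: sin θ₂ = (V₂/V₁)·sin θ₁ = (3759/1083)·sin 13.2° = 0.7926.
θ₂ = arcsin 0.7926 = 52.43° from the normal.

52.4°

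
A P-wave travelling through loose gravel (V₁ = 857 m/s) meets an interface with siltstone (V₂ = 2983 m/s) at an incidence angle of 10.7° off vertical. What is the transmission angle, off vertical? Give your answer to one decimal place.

40.3°

sin θ₁/V₁ = sin θ₂/V₂ ⇒ sin θ₂ = 2983·sin 10.7°/857 = 2983·0.1857/857 = 0.6463.
θ₂ = sin⁻¹(0.6463) = 40.26° (from vertical).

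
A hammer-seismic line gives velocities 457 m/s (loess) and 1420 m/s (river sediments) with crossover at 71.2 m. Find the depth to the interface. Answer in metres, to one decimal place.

25.5 m

h = (x_cross/2)·√((V₂−V₁)/(V₂+V₁)).
(V₂−V₁)/(V₂+V₁) = (1420−457)/(1420+457) = 0.5131; √ = 0.7163.
h = (71.2/2)·0.7163 = 25.50 m.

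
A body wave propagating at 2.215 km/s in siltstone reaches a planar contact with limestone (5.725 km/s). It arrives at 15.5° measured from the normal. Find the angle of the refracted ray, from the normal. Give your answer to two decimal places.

Snell's law: sin θ₂ = (V₂/V₁)·sin θ₁ = (5.725/2.215)·sin 15.5° = 0.6907.
θ₂ = sin⁻¹(0.6907) = 43.69° (from vertical).

43.69°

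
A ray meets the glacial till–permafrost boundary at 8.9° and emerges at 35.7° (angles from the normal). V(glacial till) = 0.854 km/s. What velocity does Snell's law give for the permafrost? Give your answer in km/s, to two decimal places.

sin 8.9° = 0.1547; sin 35.7° = 0.5835.
V₂ = V₁·(sin θ₂/sin θ₁) = 0.854·(0.5835/0.1547) = 3.22 km/s.

3.22 km/s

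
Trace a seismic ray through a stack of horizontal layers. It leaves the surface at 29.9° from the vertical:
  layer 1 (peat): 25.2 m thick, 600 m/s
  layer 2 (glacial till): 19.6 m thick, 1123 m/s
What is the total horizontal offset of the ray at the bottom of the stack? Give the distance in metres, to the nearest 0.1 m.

65.3 m

Ray parameter p = sin 29.9° / 600 m/s = 8.3081e-04 s/m.
Layer 1: θ = 29.90°; offset = 25.2·tan 29.90° = 14.491 m.
Layer 2: sin θ = p·1123 = 0.9330 → θ = 68.91°; offset = 19.6·tan 68.91° = 50.815 m.
Total horizontal offset = 65.306 m.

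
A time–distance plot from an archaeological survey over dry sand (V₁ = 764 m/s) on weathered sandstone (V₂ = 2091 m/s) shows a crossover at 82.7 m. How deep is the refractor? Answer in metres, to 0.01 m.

28.19 m

x_cross = 2h·√((V₂+V₁)/(V₂−V₁)) → h = x_cross / (2·√((V₂+V₁)/(V₂−V₁))).
√((V₂+V₁)/(V₂−V₁)) = √((2091+764)/(2091−764)) = 1.4668.
h = 82.7 / (2·1.4668) = 28.19 m.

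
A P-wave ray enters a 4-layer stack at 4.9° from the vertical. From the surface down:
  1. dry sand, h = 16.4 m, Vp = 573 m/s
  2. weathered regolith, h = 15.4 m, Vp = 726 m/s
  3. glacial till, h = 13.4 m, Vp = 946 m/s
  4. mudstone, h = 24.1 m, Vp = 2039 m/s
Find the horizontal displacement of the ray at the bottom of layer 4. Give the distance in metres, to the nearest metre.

13 m

Ray parameter p = sin 4.9° / 573 m/s = 1.4907e-04 s/m.
Layer 1: θ = 4.90°; offset = 16.4·tan 4.90° = 1.406 m.
Layer 2: sin θ = p·726 = 0.1082 → θ = 6.21°; offset = 15.4·tan 6.21° = 1.677 m.
Layer 3: sin θ = p·946 = 0.1410 → θ = 8.11°; offset = 13.4·tan 8.11° = 1.909 m.
Layer 4: sin θ = p·2039 = 0.3040 → θ = 17.70°; offset = 24.1·tan 17.70° = 7.689 m.
Σ offsets = 12.680 m.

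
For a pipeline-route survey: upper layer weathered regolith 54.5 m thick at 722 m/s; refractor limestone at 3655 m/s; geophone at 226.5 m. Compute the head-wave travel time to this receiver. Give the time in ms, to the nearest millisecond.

t = x/V₂ + 2h·√(V₂²−V₁²)/(V₁V₂).
√(V₂²−V₁²) = √(3655²−722²) = 3583.0 m/s; delay term = 2·54.5·3583.0/(722·3655) = 0.14799 s.
t = 226.5/3655 + 0.14799 = 0.20996 s.

210 ms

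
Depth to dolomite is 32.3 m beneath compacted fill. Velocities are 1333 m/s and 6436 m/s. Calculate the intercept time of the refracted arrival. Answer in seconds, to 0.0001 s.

tᵢ = 2h·√(V₂²−V₁²)/(V₁V₂).
√(V₂²−V₁²) = √(6436²−1333²) = 6296.4 m/s.
tᵢ = 2·32.3·6296.4/(1333·6436) = 0.04741 s.

0.0474 s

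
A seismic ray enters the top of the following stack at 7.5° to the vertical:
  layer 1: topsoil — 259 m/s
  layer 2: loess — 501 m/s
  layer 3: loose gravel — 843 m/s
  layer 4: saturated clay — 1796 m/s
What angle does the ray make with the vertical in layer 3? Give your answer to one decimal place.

Ray parameter p = sin 7.5° / 259 = 5.0396e-04 s/m.
sin θ_3 = p·V_3 = 5.0396e-04 × 843 = 0.4248.
θ_3 = 25.14° from the vertical.

25.1°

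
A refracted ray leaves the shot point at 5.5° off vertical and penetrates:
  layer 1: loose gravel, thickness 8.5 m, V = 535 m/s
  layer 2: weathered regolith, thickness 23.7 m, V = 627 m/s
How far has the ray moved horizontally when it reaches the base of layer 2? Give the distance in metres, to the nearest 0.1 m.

Apply Snell's law at each interface; in layer i the horizontal offset is hᵢ·tan θᵢ.
Layer 1: θ = 5.50°; offset = 8.5·tan 5.50° = 0.818 m.
Layer 2: sin θ = 627·sin 5.5°/535 = 0.1123, θ = 6.45°; offset = 23.7·tan 6.45° = 2.679 m.
Summing the layer offsets gives 3.498 m.

3.5 m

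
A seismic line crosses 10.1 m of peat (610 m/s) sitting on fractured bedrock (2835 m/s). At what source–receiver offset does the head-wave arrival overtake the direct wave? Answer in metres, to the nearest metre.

25 m

θ_c = arcsin(610/2835) = 12.43°, so cos θ_c = 0.9766 and tᵢ = 2h cos θ_c/V₁ = 0.0323 s.
At crossover x/V₁ = x/V₂ + tᵢ ⇒ x = tᵢ/(1/V₁ − 1/V₂) = 0.03234/(1.6393e-03 − 3.5273e-04) = 25.14 m.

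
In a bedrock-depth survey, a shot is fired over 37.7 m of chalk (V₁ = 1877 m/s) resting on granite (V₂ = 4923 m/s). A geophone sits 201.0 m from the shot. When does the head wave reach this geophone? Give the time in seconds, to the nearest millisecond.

t = x/V₂ + 2h·√(V₂²−V₁²)/(V₁V₂).
√(V₂²−V₁²) = √(4923²−1877²) = 4551.1 m/s; delay term = 2·37.7·4551.1/(1877·4923) = 0.03714 s.
t = 201.0/4923 + 0.03714 = 0.07796 s.

0.078 s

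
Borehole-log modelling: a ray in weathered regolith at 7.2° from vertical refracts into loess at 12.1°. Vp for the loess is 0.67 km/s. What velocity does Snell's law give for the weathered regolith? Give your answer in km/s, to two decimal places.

sin 7.2° = 0.1253; sin 12.1° = 0.2096.
V₁ = V₂·(sin θ₁/sin θ₂) = 0.67·(0.1253/0.2096) = 0.40 km/s.

0.40 km/s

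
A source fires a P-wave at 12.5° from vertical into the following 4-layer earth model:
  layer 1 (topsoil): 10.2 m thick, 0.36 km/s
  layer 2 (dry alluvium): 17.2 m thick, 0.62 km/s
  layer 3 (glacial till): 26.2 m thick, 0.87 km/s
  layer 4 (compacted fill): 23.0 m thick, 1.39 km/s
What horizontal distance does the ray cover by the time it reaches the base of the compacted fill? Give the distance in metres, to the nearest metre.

Apply Snell's law at each interface; in layer i the horizontal offset is hᵢ·tan θᵢ.
Layer 1: θ = 12.50°; offset = 10.2·tan 12.50° = 2.261 m.
Layer 2: sin θ = 0.62·sin 12.5°/0.36 = 0.3728, θ = 21.89°; offset = 17.2·tan 21.89° = 6.909 m.
Layer 3: sin θ = 0.87·sin 12.5°/0.36 = 0.5231, θ = 31.54°; offset = 26.2·tan 31.54° = 16.079 m.
Layer 4: sin θ = 1.39·sin 12.5°/0.36 = 0.8357, θ = 56.69°; offset = 23.0·tan 56.69° = 34.999 m.
Summing the layer offsets gives 60.249 m.

60 m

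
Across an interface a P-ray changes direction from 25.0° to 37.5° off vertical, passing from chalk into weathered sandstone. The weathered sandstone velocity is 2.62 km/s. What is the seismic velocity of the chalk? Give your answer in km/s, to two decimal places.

Snell's law: sin 25.0°/V₁ = sin 37.5°/V₂.
V₁ = V₂·sin 25.0°/sin 37.5° = 2.62 × 0.6942 = 1.82 km/s.

1.82 km/s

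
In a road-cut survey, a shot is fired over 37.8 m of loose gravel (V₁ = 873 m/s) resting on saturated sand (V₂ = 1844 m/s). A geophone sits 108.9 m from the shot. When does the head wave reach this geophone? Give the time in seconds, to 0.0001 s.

0.1353 s

θ_c = arcsin(V₁/V₂) = arcsin(873/1844) = 28.26°, cos θ_c = 0.8808.
Intercept time tᵢ = 2h cos θ_c / V₁ = 2·37.8·0.8808/873 = 0.07628 s.
t = x/V₂ + tᵢ = 108.9/1844 + 0.07628 = 0.13533 s.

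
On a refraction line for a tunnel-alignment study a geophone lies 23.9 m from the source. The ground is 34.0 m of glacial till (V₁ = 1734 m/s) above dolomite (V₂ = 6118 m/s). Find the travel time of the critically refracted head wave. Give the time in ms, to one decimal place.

θ_c = arcsin(V₁/V₂) = arcsin(1734/6118) = 16.46°, cos θ_c = 0.9590.
Intercept time tᵢ = 2h cos θ_c / V₁ = 2·34.0·0.9590/1734 = 0.03761 s.
t = x/V₂ + tᵢ = 23.9/6118 + 0.03761 = 0.04151 s.

41.5 ms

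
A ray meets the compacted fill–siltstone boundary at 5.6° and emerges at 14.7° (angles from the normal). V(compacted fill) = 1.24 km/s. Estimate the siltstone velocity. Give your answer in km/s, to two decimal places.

3.22 km/s

Snell's law: sin 5.6°/V₁ = sin 14.7°/V₂.
V₂ = V₁·sin 14.7°/sin 5.6° = 1.24 × 2.6004 = 3.22 km/s.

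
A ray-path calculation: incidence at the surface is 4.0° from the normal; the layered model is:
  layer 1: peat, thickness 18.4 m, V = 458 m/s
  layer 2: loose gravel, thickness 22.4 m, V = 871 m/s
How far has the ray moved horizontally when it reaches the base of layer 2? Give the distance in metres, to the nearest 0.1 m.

4.3 m

Ray parameter p = sin 4.0° / 458 m/s = 1.5231e-04 s/m.
Layer 1: θ = 4.00°; offset = 18.4·tan 4.00° = 1.287 m.
Layer 2: sin θ = p·871 = 0.1327 → θ = 7.62°; offset = 22.4·tan 7.62° = 2.998 m.
Total horizontal offset = 4.285 m.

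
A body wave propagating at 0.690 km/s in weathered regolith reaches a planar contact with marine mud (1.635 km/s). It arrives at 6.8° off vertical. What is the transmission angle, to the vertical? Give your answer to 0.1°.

16.3°

sin θ₁/V₁ = sin θ₂/V₂ ⇒ sin θ₂ = 1.635·sin 6.8°/0.690 = 1.635·0.1184/0.690 = 0.2806.
θ₂ = sin⁻¹(0.2806) = 16.29° (from vertical).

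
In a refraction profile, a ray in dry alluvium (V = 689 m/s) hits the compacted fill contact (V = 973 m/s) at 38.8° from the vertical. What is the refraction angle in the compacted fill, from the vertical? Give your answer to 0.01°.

sin θ₁/V₁ = sin θ₂/V₂ ⇒ sin θ₂ = 973·sin 38.8°/689 = 973·0.6266/689 = 0.8849.
θ₂ = sin⁻¹(0.8849) = 62.24° (from vertical).

62.24°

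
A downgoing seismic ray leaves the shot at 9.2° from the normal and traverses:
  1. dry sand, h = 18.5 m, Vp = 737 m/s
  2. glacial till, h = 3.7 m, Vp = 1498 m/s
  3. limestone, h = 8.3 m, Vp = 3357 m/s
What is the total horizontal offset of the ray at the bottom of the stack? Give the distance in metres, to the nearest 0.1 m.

13.1 m

Apply Snell's law at each interface; in layer i the horizontal offset is hᵢ·tan θᵢ.
Layer 1: θ = 9.20°; offset = 18.5·tan 9.20° = 2.996 m.
Layer 2: sin θ = 1498·sin 9.2°/737 = 0.3250, θ = 18.96°; offset = 3.7·tan 18.96° = 1.271 m.
Layer 3: sin θ = 3357·sin 9.2°/737 = 0.7283, θ = 46.74°; offset = 8.3·tan 46.74° = 8.820 m.
Σ offsets = 13.088 m.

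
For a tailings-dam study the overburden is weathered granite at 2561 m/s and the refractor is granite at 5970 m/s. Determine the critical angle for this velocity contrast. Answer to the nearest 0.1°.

At critical incidence the refracted ray runs along the interface (θ₂ = 90°), so sin θ_c = V₁/V₂.
θ_c = arcsin(2561/5970) = arcsin 0.4290 = 25.40°.

25.4°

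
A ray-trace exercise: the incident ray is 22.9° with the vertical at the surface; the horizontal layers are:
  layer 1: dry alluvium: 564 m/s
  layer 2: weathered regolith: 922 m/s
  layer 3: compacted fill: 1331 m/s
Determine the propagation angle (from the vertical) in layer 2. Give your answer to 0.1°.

39.5°

Ray parameter p = sin 22.9° / 564 = 6.8994e-04 s/m.
sin θ_2 = p·V_2 = 6.8994e-04 × 922 = 0.6361.
θ_2 = arcsin 0.6361 = 39.50°.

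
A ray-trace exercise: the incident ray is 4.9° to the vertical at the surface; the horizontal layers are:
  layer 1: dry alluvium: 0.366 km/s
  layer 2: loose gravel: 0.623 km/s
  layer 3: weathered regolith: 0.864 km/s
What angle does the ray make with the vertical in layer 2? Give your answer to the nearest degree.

8°

Snell's law across each interface conserves sin θ / V, so sin θ_2 = V_2·sin θ₁/V₁.
sin θ_2 = 0.623 × sin 4.9° / 0.366 = 0.1454.
θ_2 = arcsin 0.1454 = 8.36°.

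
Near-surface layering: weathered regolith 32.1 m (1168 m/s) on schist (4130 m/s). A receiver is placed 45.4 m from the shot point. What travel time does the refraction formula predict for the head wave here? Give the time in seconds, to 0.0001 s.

θ_c = arcsin(V₁/V₂) = arcsin(1168/4130) = 16.43°, cos θ_c = 0.9592.
Intercept time tᵢ = 2h cos θ_c / V₁ = 2·32.1·0.9592/1168 = 0.05272 s.
t = x/V₂ + tᵢ = 45.4/4130 + 0.05272 = 0.06371 s.

0.0637 s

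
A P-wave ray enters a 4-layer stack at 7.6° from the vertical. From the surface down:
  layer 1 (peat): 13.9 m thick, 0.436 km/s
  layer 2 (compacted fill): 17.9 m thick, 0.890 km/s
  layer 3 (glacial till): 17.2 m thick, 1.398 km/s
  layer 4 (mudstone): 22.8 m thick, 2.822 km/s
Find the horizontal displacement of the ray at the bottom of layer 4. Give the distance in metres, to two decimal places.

p = sin θ₁/V₁ = sin 7.6°/0.436 = 3.0334e-01 s/km is conserved through the stack.
Layer 1: θ = 7.60°; offset = 13.9·tan 7.60° = 1.8547 m.
Layer 2: sin θ = p·0.890 = 0.2700 → θ = 15.66°; offset = 17.9·tan 15.66° = 5.0189 m.
Layer 3: sin θ = p·1.398 = 0.4241 → θ = 25.09°; offset = 17.2·tan 25.09° = 8.0541 m.
Layer 4: sin θ = p·2.822 = 0.8560 → θ = 58.87°; offset = 22.8·tan 58.87° = 37.7562 m.
Total horizontal offset = 52.6838 m.

52.68 m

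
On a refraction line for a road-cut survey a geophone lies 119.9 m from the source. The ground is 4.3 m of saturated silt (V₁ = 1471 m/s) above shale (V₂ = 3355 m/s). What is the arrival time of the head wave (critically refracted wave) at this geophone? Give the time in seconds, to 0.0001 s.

θ_c = arcsin(V₁/V₂) = arcsin(1471/3355) = 26.01°, cos θ_c = 0.8988.
Intercept time tᵢ = 2h cos θ_c / V₁ = 2·4.3·0.8988/1471 = 0.00525 s.
t = x/V₂ + tᵢ = 119.9/3355 + 0.00525 = 0.04099 s.

0.0410 s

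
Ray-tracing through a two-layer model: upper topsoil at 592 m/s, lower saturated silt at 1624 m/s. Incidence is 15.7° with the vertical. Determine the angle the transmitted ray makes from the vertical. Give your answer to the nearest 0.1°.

47.9°

sin θ₁/V₁ = sin θ₂/V₂ ⇒ sin θ₂ = 1624·sin 15.7°/592 = 1624·0.2706/592 = 0.7423.
θ₂ = sin⁻¹(0.7423) = 47.93° (from vertical).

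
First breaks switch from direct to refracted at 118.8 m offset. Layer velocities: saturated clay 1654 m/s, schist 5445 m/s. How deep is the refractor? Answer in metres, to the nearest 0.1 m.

x_cross = 2h·√((V₂+V₁)/(V₂−V₁)) → h = x_cross / (2·√((V₂+V₁)/(V₂−V₁))).
√((V₂+V₁)/(V₂−V₁)) = √((5445+1654)/(5445−1654)) = 1.3684.
h = 118.8 / (2·1.3684) = 43.41 m.

43.4 m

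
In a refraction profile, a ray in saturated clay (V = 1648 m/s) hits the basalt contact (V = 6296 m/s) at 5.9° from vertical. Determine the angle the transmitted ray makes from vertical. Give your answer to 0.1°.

sin θ₁/V₁ = sin θ₂/V₂ ⇒ sin θ₂ = 6296·sin 5.9°/1648 = 6296·0.1028/1648 = 0.3927.
θ₂ = sin⁻¹(0.3927) = 23.12° (from vertical).

23.1°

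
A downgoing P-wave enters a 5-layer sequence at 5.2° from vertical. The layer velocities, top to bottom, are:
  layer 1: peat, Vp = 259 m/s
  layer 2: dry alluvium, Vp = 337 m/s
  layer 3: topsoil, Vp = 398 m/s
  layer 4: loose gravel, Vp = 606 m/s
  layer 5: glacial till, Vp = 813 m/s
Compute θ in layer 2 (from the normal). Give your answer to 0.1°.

Ray parameter p = sin 5.2° / 259 = 3.4993e-04 s/m.
sin θ_2 = p·V_2 = 3.4993e-04 × 337 = 0.1179.
θ_2 = 6.77° from the vertical.

6.8°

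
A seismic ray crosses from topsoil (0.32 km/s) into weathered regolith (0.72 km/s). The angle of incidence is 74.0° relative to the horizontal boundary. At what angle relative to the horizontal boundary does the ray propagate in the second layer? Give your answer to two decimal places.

Angle from the normal: 90° − 74.0° = 16.0°.
Snell's law: sin θ₂ = (V₂/V₁)·sin θ₁ = (0.72/0.32)·sin 16.0° = 0.6202.
θ₂ = arcsin 0.6202 = 38.33° from the normal.
From the interface: 90° − 38.33° = 51.67°.

51.67°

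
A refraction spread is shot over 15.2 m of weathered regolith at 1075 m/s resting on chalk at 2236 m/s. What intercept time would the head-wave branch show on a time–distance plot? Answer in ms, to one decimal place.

24.8 ms

tᵢ = 2h·√(V₂²−V₁²)/(V₁V₂).
√(V₂²−V₁²) = √(2236²−1075²) = 1960.6 m/s.
tᵢ = 2·15.2·1960.6/(1075·2236) = 0.02480 s.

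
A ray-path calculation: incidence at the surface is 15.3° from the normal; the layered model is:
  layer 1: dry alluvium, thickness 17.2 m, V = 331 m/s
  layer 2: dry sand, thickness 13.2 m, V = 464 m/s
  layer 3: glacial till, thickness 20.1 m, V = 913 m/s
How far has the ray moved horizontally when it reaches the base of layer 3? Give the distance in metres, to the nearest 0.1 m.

31.3 m

Ray parameter p = sin 15.3° / 331 m/s = 7.9720e-04 s/m.
Layer 1: θ = 15.30°; offset = 17.2·tan 15.30° = 4.705 m.
Layer 2: sin θ = p·464 = 0.3699 → θ = 21.71°; offset = 13.2·tan 21.71° = 5.255 m.
Layer 3: sin θ = p·913 = 0.7278 → θ = 46.71°; offset = 20.1·tan 46.71° = 21.334 m.
Σ offsets = 31.295 m.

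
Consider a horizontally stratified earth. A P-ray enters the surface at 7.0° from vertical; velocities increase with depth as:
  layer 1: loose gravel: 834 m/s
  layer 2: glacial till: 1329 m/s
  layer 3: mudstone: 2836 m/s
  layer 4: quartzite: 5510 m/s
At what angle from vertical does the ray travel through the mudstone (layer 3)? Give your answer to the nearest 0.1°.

24.5°

Ray parameter p = sin 7.0° / 834 = 1.4613e-04 s/m.
sin θ_3 = p·V_3 = 1.4613e-04 × 2836 = 0.4144.
θ_3 = arcsin 0.4144 = 24.48°.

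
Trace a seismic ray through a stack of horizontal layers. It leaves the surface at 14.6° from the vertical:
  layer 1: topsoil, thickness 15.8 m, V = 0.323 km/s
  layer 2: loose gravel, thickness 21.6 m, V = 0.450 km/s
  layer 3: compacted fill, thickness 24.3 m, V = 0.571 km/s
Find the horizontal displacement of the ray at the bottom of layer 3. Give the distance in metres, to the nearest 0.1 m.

Apply Snell's law at each interface; in layer i the horizontal offset is hᵢ·tan θᵢ.
Layer 1: θ = 14.60°; offset = 15.8·tan 14.60° = 4.116 m.
Layer 2: sin θ = 0.450·sin 14.6°/0.323 = 0.3512, θ = 20.56°; offset = 21.6·tan 20.56° = 8.101 m.
Layer 3: sin θ = 0.571·sin 14.6°/0.323 = 0.4456, θ = 26.46°; offset = 24.3·tan 26.46° = 12.096 m.
Summing the layer offsets gives 24.313 m.

24.3 m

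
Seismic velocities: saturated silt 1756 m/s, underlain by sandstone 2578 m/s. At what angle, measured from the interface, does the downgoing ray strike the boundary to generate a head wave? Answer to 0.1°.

47.1°

Critical incidence: sin θ_c = V₁/V₂ = 1756/2578 = 0.6811.
θ_c = arcsin 0.6811 = 42.93°.
Measured from the interface: 90° − 42.93° = 47.07°.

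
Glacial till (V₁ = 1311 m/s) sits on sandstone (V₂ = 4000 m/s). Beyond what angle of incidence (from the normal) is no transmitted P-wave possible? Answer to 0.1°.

At critical incidence the refracted ray runs along the interface (θ₂ = 90°), so sin θ_c = V₁/V₂.
θ_c = arcsin(1311/4000) = arcsin 0.3277 = 19.13°.

19.1°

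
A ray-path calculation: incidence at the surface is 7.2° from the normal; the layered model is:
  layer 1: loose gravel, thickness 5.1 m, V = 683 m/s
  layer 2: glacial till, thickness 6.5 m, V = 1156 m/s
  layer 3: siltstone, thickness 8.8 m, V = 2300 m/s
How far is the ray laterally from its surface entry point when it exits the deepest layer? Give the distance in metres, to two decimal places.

Apply Snell's law at each interface; in layer i the horizontal offset is hᵢ·tan θᵢ.
Layer 1: θ = 7.20°; offset = 5.1·tan 7.20° = 0.6443 m.
Layer 2: sin θ = 1156·sin 7.2°/683 = 0.2121, θ = 12.25°; offset = 6.5·tan 12.25° = 1.4110 m.
Layer 3: sin θ = 2300·sin 7.2°/683 = 0.4221, θ = 24.96°; offset = 8.8·tan 24.96° = 4.0969 m.
Summing the layer offsets gives 6.1521 m.

6.15 m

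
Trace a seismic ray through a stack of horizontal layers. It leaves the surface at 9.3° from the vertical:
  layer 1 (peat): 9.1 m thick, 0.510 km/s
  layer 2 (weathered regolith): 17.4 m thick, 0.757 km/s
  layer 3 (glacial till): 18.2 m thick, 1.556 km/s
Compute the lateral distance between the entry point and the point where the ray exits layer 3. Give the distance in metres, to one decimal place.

Apply Snell's law at each interface; in layer i the horizontal offset is hᵢ·tan θᵢ.
Layer 1: θ = 9.30°; offset = 9.1·tan 9.30° = 1.490 m.
Layer 2: sin θ = 0.757·sin 9.3°/0.510 = 0.2399, θ = 13.88°; offset = 17.4·tan 13.88° = 4.299 m.
Layer 3: sin θ = 1.556·sin 9.3°/0.510 = 0.4931, θ = 29.54°; offset = 18.2·tan 29.54° = 10.314 m.
Σ offsets = 16.104 m.

16.1 m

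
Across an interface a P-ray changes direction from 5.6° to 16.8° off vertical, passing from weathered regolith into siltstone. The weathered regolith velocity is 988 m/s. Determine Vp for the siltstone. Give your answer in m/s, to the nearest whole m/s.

2926 m/s

sin 5.6° = 0.0976; sin 16.8° = 0.2890.
V₂ = V₁·(sin θ₂/sin θ₁) = 988·(0.2890/0.0976) = 2926.37 m/s.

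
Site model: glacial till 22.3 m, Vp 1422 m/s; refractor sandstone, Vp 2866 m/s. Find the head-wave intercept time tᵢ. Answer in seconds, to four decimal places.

0.0272 s

θ_c = arcsin(V₁/V₂) = arcsin(1422/2866) = 29.75°; cos θ_c = 0.8682.
tᵢ = 2h·cos θ_c / V₁ = 2·22.3·0.8682 / 1422 = 0.02723 s.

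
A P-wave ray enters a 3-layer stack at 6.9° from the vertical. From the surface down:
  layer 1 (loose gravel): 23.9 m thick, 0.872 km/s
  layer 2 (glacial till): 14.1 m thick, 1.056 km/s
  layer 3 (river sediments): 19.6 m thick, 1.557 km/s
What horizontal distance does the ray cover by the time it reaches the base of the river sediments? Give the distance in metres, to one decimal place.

9.3 m

Apply Snell's law at each interface; in layer i the horizontal offset is hᵢ·tan θᵢ.
Layer 1: θ = 6.90°; offset = 23.9·tan 6.90° = 2.892 m.
Layer 2: sin θ = 1.056·sin 6.9°/0.872 = 0.1455, θ = 8.37°; offset = 14.1·tan 8.37° = 2.073 m.
Layer 3: sin θ = 1.557·sin 6.9°/0.872 = 0.2145, θ = 12.39°; offset = 19.6·tan 12.39° = 4.305 m.
Summing the layer offsets gives 9.270 m.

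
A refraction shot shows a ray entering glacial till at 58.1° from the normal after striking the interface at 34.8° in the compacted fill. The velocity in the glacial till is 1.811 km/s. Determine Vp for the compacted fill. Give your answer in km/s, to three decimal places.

sin 34.8° = 0.5707; sin 58.1° = 0.8490.
V₁ = V₂·(sin θ₁/sin θ₂) = 1.811·(0.5707/0.8490) = 1.217 km/s.

1.217 km/s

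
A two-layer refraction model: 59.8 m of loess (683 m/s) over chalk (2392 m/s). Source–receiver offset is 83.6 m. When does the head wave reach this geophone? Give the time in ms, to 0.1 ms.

202.8 ms

t = x/V₂ + 2h·√(V₂²−V₁²)/(V₁V₂).
√(V₂²−V₁²) = √(2392²−683²) = 2292.4 m/s; delay term = 2·59.8·2292.4/(683·2392) = 0.16782 s.
t = 83.6/2392 + 0.16782 = 0.20277 s.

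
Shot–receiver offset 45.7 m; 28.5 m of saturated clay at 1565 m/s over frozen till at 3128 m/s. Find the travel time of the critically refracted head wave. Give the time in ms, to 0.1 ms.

46.1 ms

t = x/V₂ + 2h·√(V₂²−V₁²)/(V₁V₂).
√(V₂²−V₁²) = √(3128²−1565²) = 2708.3 m/s; delay term = 2·28.5·2708.3/(1565·3128) = 0.03154 s.
t = 45.7/3128 + 0.03154 = 0.04615 s.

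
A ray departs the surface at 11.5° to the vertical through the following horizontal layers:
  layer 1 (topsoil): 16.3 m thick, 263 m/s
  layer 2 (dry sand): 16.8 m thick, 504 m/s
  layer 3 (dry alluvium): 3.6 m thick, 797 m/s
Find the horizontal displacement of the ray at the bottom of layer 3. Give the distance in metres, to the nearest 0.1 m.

13.0 m

p = sin θ₁/V₁ = sin 11.5°/263 = 7.5805e-04 s/m is conserved through the stack.
Layer 1: θ = 11.50°; offset = 16.3·tan 11.50° = 3.316 m.
Layer 2: sin θ = p·504 = 0.3821 → θ = 22.46°; offset = 16.8·tan 22.46° = 6.945 m.
Layer 3: sin θ = p·797 = 0.6042 → θ = 37.17°; offset = 3.6·tan 37.17° = 2.729 m.
Σ offsets = 12.991 m.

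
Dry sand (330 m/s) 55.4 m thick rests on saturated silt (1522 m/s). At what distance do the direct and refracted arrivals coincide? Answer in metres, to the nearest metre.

138 m

x_cross = 2h·√((V₂+V₁)/(V₂−V₁)).
(V₂+V₁)/(V₂−V₁) = (1522+330)/(1522−330) = 1.5537; √ = 1.2465.
x_cross = 2·55.4·1.2465 = 138.11 m.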